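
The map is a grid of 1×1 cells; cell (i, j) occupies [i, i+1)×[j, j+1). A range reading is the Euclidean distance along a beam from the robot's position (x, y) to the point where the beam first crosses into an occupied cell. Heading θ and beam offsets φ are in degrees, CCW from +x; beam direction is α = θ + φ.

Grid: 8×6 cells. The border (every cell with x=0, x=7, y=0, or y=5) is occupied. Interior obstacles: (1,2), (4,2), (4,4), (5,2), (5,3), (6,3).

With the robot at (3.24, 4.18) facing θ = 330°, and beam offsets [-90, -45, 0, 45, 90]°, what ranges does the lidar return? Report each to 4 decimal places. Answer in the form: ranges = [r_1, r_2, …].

ranges = [2.4800, 3.2922, 2.0323, 0.7868, 0.9469]

beam 1: φ=-90°, α=240°
  d=(-0.5000,-0.8660)  start (3,4)  tX=0.4800 tY=0.2078  stride 1/|dx|=2.0000 1/|dy|=1.1547
    cross y-line → (3,3), t=0.2078
    cross x-line → (2,3), t=0.4800
    cross y-line → (2,2), t=1.3625
    cross x-line → (1,2), t=2.4800 (wall)
  → r_1 = 2.4800
beam 2: φ=-45°, α=285°
  d=(0.2588,-0.9659)  start (3,4)  tX=2.9364 tY=0.1863  stride 1/|dx|=3.8637 1/|dy|=1.0353
    cross y-line → (3,3), t=0.1863
    cross y-line → (3,2), t=1.2216
    cross y-line → (3,1), t=2.2569
    cross x-line → (4,1), t=2.9364
    cross y-line → (4,0), t=3.2922 (wall)
  → r_2 = 3.2922
beam 3: φ=0°, α=330°
  d=(0.8660,-0.5000)  start (3,4)  tX=0.8776 tY=0.3600  stride 1/|dx|=1.1547 1/|dy|=2.0000
    cross y-line → (3,3), t=0.3600
    cross x-line → (4,3), t=0.8776
    cross x-line → (5,3), t=2.0323 (wall)
  → r_3 = 2.0323
beam 4: φ=45°, α=15°
  d=(0.9659,0.2588)  start (3,4)  tX=0.7868 tY=3.1682  stride 1/|dx|=1.0353 1/|dy|=3.8637
    cross x-line → (4,4), t=0.7868 (wall)
  → r_4 = 0.7868
beam 5: φ=90°, α=60°
  d=(0.5000,0.8660)  start (3,4)  tX=1.5200 tY=0.9469  stride 1/|dx|=2.0000 1/|dy|=1.1547
    cross y-line → (3,5), t=0.9469 (wall)
  → r_5 = 0.9469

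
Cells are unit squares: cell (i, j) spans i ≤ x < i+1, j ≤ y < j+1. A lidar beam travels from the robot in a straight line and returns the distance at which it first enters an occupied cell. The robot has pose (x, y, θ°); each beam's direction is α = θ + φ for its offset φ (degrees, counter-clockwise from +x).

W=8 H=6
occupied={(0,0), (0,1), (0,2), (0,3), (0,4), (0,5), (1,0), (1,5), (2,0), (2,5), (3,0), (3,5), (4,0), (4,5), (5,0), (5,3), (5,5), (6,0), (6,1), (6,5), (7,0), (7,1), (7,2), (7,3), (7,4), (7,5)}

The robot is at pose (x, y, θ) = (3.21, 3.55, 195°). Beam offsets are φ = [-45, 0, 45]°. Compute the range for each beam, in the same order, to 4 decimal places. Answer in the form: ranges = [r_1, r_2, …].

beam 1: φ=-45°, α=150°
  direction (-0.8660, 0.5000); cell (3,3); t to first gridline: x 0.2425, y 0.9000 (then +1.1547 / +2.0000)
    (2,3) via x @ 0.2425
    (2,4) via y @ 0.9000
    (1,4) via x @ 1.3972
    (0,4) via x @ 2.5519  # hit
  → r_1 = 2.5519
beam 2: φ=0°, α=195°
  direction (-0.9659, -0.2588); cell (3,3); t to first gridline: x 0.2174, y 2.1250 (then +1.0353 / +3.8637)
    (2,3) via x @ 0.2174
    (1,3) via x @ 1.2527
    (1,2) via y @ 2.1250
    (0,2) via x @ 2.2880  # hit
  → r_2 = 2.2880
beam 3: φ=45°, α=240°
  direction (-0.5000, -0.8660); cell (3,3); t to first gridline: x 0.4200, y 0.6351 (then +2.0000 / +1.1547)
    (2,3) via x @ 0.4200
    (2,2) via y @ 0.6351
    (2,1) via y @ 1.7898
    (1,1) via x @ 2.4200
    (1,0) via y @ 2.9445  # hit
  → r_3 = 2.9445

ranges = [2.5519, 2.2880, 2.9445]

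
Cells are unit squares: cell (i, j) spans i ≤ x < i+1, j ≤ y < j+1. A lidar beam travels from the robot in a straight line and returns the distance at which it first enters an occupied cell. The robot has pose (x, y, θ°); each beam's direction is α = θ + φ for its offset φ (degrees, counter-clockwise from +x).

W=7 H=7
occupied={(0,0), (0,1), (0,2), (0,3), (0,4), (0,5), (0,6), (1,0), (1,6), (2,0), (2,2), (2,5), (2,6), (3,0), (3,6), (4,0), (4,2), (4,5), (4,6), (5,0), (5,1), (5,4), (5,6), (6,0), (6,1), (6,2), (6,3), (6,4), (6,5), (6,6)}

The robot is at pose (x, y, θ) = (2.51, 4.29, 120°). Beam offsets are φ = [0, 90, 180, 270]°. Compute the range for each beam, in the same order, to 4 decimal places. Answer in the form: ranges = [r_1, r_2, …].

beam 1: φ=0°, α=120°
  cosα=-0.5000 sinα=0.8660 | (2,4) | tMaxX 1.0200 tMaxY 0.8198 | tΔX 2.0000 tΔY 1.1547
    t=0.8198 [y] (2,5) — stop
  → r_1 = 0.8198
beam 2: φ=90°, α=210°
  cosα=-0.8660 sinα=-0.5000 | (2,4) | tMaxX 0.5889 tMaxY 0.5800 | tΔX 1.1547 tΔY 2.0000
    t=0.5800 [y] (2,3)
    t=0.5889 [x] (1,3)
    t=1.7436 [x] (0,3) — stop
  → r_2 = 1.7436
beam 3: φ=180°, α=300°
  cosα=0.5000 sinα=-0.8660 | (2,4) | tMaxX 0.9800 tMaxY 0.3349 | tΔX 2.0000 tΔY 1.1547
    t=0.3349 [y] (2,3)
    t=0.9800 [x] (3,3)
    t=1.4896 [y] (3,2)
    t=2.6443 [y] (3,1)
    t=2.9800 [x] (4,1)
    t=3.7990 [y] (4,0) — stop
  → r_3 = 3.7990
beam 4: φ=270°, α=30°
  cosα=0.8660 sinα=0.5000 | (2,4) | tMaxX 0.5658 tMaxY 1.4200 | tΔX 1.1547 tΔY 2.0000
    t=0.5658 [x] (3,4)
    t=1.4200 [y] (3,5)
    t=1.7205 [x] (4,5) — stop
  → r_4 = 1.7205

ranges = [0.8198, 1.7436, 3.7990, 1.7205]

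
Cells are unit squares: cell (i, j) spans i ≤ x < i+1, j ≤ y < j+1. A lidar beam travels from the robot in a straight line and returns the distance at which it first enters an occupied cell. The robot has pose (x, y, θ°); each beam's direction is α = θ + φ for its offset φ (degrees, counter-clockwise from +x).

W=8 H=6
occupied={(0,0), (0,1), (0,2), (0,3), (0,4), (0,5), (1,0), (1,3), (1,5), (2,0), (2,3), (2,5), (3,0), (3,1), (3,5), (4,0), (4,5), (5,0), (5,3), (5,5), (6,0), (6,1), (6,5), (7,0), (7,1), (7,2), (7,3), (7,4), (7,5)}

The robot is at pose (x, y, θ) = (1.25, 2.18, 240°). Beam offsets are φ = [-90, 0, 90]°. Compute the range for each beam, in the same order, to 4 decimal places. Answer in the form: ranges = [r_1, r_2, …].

beam 1: φ=-90°, α=150°
  d=(-0.8660,0.5000)  start (1,2)  tX=0.2887 tY=1.6400  stride 1/|dx|=1.1547 1/|dy|=2.0000
    cross x-line → (0,2), t=0.2887 (wall)
  → r_1 = 0.2887
beam 2: φ=0°, α=240°
  d=(-0.5000,-0.8660)  start (1,2)  tX=0.5000 tY=0.2078  stride 1/|dx|=2.0000 1/|dy|=1.1547
    cross y-line → (1,1), t=0.2078
    cross x-line → (0,1), t=0.5000 (wall)
  → r_2 = 0.5000
beam 3: φ=90°, α=330°
  d=(0.8660,-0.5000)  start (1,2)  tX=0.8660 tY=0.3600  stride 1/|dx|=1.1547 1/|dy|=2.0000
    cross y-line → (1,1), t=0.3600
    cross x-line → (2,1), t=0.8660
    cross x-line → (3,1), t=2.0207 (wall)
  → r_3 = 2.0207

ranges = [0.2887, 0.5000, 2.0207]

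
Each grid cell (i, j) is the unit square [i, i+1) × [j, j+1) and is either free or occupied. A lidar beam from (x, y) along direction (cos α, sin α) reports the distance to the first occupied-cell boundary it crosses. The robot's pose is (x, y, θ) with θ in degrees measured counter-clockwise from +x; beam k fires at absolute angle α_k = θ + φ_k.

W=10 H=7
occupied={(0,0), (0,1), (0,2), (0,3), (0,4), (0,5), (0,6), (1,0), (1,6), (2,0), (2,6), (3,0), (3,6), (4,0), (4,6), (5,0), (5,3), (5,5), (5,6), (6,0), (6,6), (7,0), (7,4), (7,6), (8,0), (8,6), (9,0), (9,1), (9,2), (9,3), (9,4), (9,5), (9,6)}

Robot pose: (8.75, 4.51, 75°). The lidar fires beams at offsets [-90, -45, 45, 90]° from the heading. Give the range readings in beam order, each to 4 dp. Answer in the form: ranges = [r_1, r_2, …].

ranges = [0.2588, 0.2887, 1.7205, 0.7765]

beam 1: φ=-90°, α=345°
  cosα=0.9659 sinα=-0.2588 | (8,4) | tMaxX 0.2588 tMaxY 1.9705 | tΔX 1.0353 tΔY 3.8637
    t=0.2588 [x] (9,4) — stop
  → r_1 = 0.2588
beam 2: φ=-45°, α=30°
  cosα=0.8660 sinα=0.5000 | (8,4) | tMaxX 0.2887 tMaxY 0.9800 | tΔX 1.1547 tΔY 2.0000
    t=0.2887 [x] (9,4) — stop
  → r_2 = 0.2887
beam 3: φ=45°, α=120°
  cosα=-0.5000 sinα=0.8660 | (8,4) | tMaxX 1.5000 tMaxY 0.5658 | tΔX 2.0000 tΔY 1.1547
    t=0.5658 [y] (8,5)
    t=1.5000 [x] (7,5)
    t=1.7205 [y] (7,6) — stop
  → r_3 = 1.7205
beam 4: φ=90°, α=165°
  cosα=-0.9659 sinα=0.2588 | (8,4) | tMaxX 0.7765 tMaxY 1.8932 | tΔX 1.0353 tΔY 3.8637
    t=0.7765 [x] (7,4) — stop
  → r_4 = 0.7765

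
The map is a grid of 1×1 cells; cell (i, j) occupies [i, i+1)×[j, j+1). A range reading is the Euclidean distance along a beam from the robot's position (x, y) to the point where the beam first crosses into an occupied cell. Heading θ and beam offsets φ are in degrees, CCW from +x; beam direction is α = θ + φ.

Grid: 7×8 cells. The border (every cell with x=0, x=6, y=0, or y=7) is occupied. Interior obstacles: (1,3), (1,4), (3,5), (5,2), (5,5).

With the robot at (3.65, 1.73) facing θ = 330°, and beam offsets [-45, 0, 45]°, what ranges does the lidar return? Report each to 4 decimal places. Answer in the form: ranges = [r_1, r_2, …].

ranges = [0.7558, 1.4600, 1.3976]

beam 1: φ=-45°, α=285°
  cosα=0.2588 sinα=-0.9659 | (3,1) | tMaxX 1.3523 tMaxY 0.7558 | tΔX 3.8637 tΔY 1.0353
    t=0.7558 [y] (3,0) — stop
  → r_1 = 0.7558
beam 2: φ=0°, α=330°
  cosα=0.8660 sinα=-0.5000 | (3,1) | tMaxX 0.4041 tMaxY 1.4600 | tΔX 1.1547 tΔY 2.0000
    t=0.4041 [x] (4,1)
    t=1.4600 [y] (4,0) — stop
  → r_2 = 1.4600
beam 3: φ=45°, α=15°
  cosα=0.9659 sinα=0.2588 | (3,1) | tMaxX 0.3623 tMaxY 1.0432 | tΔX 1.0353 tΔY 3.8637
    t=0.3623 [x] (4,1)
    t=1.0432 [y] (4,2)
    t=1.3976 [x] (5,2) — stop
  → r_3 = 1.3976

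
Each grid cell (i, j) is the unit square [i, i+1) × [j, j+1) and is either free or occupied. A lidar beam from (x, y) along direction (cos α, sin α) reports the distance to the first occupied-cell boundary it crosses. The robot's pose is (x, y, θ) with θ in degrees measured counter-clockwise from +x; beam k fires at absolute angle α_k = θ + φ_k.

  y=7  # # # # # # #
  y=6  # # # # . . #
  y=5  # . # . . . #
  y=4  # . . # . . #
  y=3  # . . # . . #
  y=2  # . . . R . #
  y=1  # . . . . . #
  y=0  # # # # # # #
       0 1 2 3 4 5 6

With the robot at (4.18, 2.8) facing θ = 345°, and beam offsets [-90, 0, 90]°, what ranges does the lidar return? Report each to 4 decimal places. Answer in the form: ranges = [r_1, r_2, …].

ranges = [1.8635, 1.8842, 4.3482]

beam 1: φ=-90°, α=255°
  d=(-0.2588,-0.9659)  start (4,2)  tX=0.6955 tY=0.8282  stride 1/|dx|=3.8637 1/|dy|=1.0353
    cross x-line → (3,2), t=0.6955
    cross y-line → (3,1), t=0.8282
    cross y-line → (3,0), t=1.8635 (wall)
  → r_1 = 1.8635
beam 2: φ=0°, α=345°
  d=(0.9659,-0.2588)  start (4,2)  tX=0.8489 tY=3.0910  stride 1/|dx|=1.0353 1/|dy|=3.8637
    cross x-line → (5,2), t=0.8489
    cross x-line → (6,2), t=1.8842 (wall)
  → r_2 = 1.8842
beam 3: φ=90°, α=75°
  d=(0.2588,0.9659)  start (4,2)  tX=3.1682 tY=0.2071  stride 1/|dx|=3.8637 1/|dy|=1.0353
    cross y-line → (4,3), t=0.2071
    cross y-line → (4,4), t=1.2423
    cross y-line → (4,5), t=2.2776
    cross x-line → (5,5), t=3.1682
    cross y-line → (5,6), t=3.3129
    cross y-line → (5,7), t=4.3482 (wall)
  → r_3 = 4.3482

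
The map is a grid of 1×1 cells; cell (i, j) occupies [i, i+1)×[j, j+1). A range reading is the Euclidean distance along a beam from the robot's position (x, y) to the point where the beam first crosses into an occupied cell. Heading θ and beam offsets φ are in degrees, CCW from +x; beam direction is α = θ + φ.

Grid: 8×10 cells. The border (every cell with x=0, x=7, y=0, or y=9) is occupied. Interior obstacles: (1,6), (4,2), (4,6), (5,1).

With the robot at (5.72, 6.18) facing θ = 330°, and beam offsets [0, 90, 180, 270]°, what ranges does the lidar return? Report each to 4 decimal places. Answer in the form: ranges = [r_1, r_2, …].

beam 1: φ=0°, α=330°
  dir = (cos 330°, sin 330°) = (0.8660, -0.5000); from cell (5,6)
  next x-line at t=0.3233, next y-line at t=0.3600; Δt_x=1.1547, Δt_y=2.0000
    x: enter (6,6) at t=0.3233
    y: enter (6,5) at t=0.3600
    x: enter (7,5) at t=1.4780 ← occupied
  → r_1 = 1.4780
beam 2: φ=90°, α=60°
  dir = (cos 60°, sin 60°) = (0.5000, 0.8660); from cell (5,6)
  next x-line at t=0.5600, next y-line at t=0.9469; Δt_x=2.0000, Δt_y=1.1547
    x: enter (6,6) at t=0.5600
    y: enter (6,7) at t=0.9469
    y: enter (6,8) at t=2.1016
    x: enter (7,8) at t=2.5600 ← occupied
  → r_2 = 2.5600
beam 3: φ=180°, α=150°
  dir = (cos 150°, sin 150°) = (-0.8660, 0.5000); from cell (5,6)
  next x-line at t=0.8314, next y-line at t=1.6400; Δt_x=1.1547, Δt_y=2.0000
    x: enter (4,6) at t=0.8314 ← occupied
  → r_3 = 0.8314
beam 4: φ=270°, α=240°
  dir = (cos 240°, sin 240°) = (-0.5000, -0.8660); from cell (5,6)
  next x-line at t=1.4400, next y-line at t=0.2078; Δt_x=2.0000, Δt_y=1.1547
    y: enter (5,5) at t=0.2078
    y: enter (5,4) at t=1.3625
    x: enter (4,4) at t=1.4400
    y: enter (4,3) at t=2.5172
    x: enter (3,3) at t=3.4400
    y: enter (3,2) at t=3.6719
    y: enter (3,1) at t=4.8266
    x: enter (2,1) at t=5.4400
    y: enter (2,0) at t=5.9813 ← occupied
  → r_4 = 5.9813

ranges = [1.4780, 2.5600, 0.8314, 5.9813]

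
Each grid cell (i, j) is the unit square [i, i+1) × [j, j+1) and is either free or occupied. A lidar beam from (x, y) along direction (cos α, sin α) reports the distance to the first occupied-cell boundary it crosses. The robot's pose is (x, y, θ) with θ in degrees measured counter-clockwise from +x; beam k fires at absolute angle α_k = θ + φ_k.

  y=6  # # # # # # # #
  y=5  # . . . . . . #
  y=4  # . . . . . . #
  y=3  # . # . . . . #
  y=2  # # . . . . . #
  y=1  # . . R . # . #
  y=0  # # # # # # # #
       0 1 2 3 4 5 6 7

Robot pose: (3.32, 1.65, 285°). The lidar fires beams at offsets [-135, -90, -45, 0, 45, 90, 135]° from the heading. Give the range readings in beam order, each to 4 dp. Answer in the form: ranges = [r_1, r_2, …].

beam 1: φ=-135°, α=150°
  direction (-0.8660, 0.5000); cell (3,1); t to first gridline: x 0.3695, y 0.7000 (then +1.1547 / +2.0000)
    (2,1) via x @ 0.3695
    (2,2) via y @ 0.7000
    (1,2) via x @ 1.5242  # hit
  → r_1 = 1.5242
beam 2: φ=-90°, α=195°
  direction (-0.9659, -0.2588); cell (3,1); t to first gridline: x 0.3313, y 2.5114 (then +1.0353 / +3.8637)
    (2,1) via x @ 0.3313
    (1,1) via x @ 1.3666
    (0,1) via x @ 2.4018  # hit
  → r_2 = 2.4018
beam 3: φ=-45°, α=240°
  direction (-0.5000, -0.8660); cell (3,1); t to first gridline: x 0.6400, y 0.7506 (then +2.0000 / +1.1547)
    (2,1) via x @ 0.6400
    (2,0) via y @ 0.7506  # hit
  → r_3 = 0.7506
beam 4: φ=0°, α=285°
  direction (0.2588, -0.9659); cell (3,1); t to first gridline: x 2.6273, y 0.6729 (then +3.8637 / +1.0353)
    (3,0) via y @ 0.6729  # hit
  → r_4 = 0.6729
beam 5: φ=45°, α=330°
  direction (0.8660, -0.5000); cell (3,1); t to first gridline: x 0.7852, y 1.3000 (then +1.1547 / +2.0000)
    (4,1) via x @ 0.7852
    (4,0) via y @ 1.3000  # hit
  → r_5 = 1.3000
beam 6: φ=90°, α=15°
  direction (0.9659, 0.2588); cell (3,1); t to first gridline: x 0.7040, y 1.3523 (then +1.0353 / +3.8637)
    (4,1) via x @ 0.7040
    (4,2) via y @ 1.3523
    (5,2) via x @ 1.7393
    (6,2) via x @ 2.7745
    (7,2) via x @ 3.8098  # hit
  → r_6 = 3.8098
beam 7: φ=135°, α=60°
  direction (0.5000, 0.8660); cell (3,1); t to first gridline: x 1.3600, y 0.4041 (then +2.0000 / +1.1547)
    (3,2) via y @ 0.4041
    (4,2) via x @ 1.3600
    (4,3) via y @ 1.5588
    (4,4) via y @ 2.7135
    (5,4) via x @ 3.3600
    (5,5) via y @ 3.8682
    (5,6) via y @ 5.0229  # hit
  → r_7 = 5.0229

ranges = [1.5242, 2.4018, 0.7506, 0.6729, 1.3000, 3.8098, 5.0229]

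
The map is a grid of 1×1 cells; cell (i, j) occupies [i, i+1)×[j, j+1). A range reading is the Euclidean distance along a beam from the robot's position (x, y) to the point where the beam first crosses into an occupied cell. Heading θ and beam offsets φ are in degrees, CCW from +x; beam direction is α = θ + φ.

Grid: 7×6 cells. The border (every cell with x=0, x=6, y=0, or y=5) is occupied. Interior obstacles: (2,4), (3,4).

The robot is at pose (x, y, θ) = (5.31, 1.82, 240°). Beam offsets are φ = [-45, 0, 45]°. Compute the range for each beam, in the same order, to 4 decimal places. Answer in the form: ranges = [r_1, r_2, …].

beam 1: φ=-45°, α=195°
  dir = (cos 195°, sin 195°) = (-0.9659, -0.2588); from cell (5,1)
  next x-line at t=0.3209, next y-line at t=3.1682; Δt_x=1.0353, Δt_y=3.8637
    x: enter (4,1) at t=0.3209
    x: enter (3,1) at t=1.3562
    x: enter (2,1) at t=2.3915
    y: enter (2,0) at t=3.1682 ← occupied
  → r_1 = 3.1682
beam 2: φ=0°, α=240°
  dir = (cos 240°, sin 240°) = (-0.5000, -0.8660); from cell (5,1)
  next x-line at t=0.6200, next y-line at t=0.9469; Δt_x=2.0000, Δt_y=1.1547
    x: enter (4,1) at t=0.6200
    y: enter (4,0) at t=0.9469 ← occupied
  → r_2 = 0.9469
beam 3: φ=45°, α=285°
  dir = (cos 285°, sin 285°) = (0.2588, -0.9659); from cell (5,1)
  next x-line at t=2.6660, next y-line at t=0.8489; Δt_x=3.8637, Δt_y=1.0353
    y: enter (5,0) at t=0.8489 ← occupied
  → r_3 = 0.8489

ranges = [3.1682, 0.9469, 0.8489]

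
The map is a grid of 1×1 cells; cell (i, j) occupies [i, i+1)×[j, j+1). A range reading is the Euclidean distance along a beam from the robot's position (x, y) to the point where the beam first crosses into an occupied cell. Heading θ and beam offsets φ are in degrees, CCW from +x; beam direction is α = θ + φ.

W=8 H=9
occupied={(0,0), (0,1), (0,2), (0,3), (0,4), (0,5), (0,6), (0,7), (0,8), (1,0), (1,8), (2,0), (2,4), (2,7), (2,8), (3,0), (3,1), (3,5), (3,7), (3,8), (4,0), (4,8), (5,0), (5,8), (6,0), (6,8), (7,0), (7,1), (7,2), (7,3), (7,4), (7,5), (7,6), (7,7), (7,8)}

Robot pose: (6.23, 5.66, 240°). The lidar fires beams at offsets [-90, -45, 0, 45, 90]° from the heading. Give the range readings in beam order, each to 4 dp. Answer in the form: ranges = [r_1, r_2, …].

ranges = [2.6800, 2.3087, 4.4600, 2.9751, 0.8891]

beam 1: φ=-90°, α=150°
  direction (-0.8660, 0.5000); cell (6,5); t to first gridline: x 0.2656, y 0.6800 (then +1.1547 / +2.0000)
    (5,5) via x @ 0.2656
    (5,6) via y @ 0.6800
    (4,6) via x @ 1.4203
    (3,6) via x @ 2.5750
    (3,7) via y @ 2.6800  # hit
  → r_1 = 2.6800
beam 2: φ=-45°, α=195°
  direction (-0.9659, -0.2588); cell (6,5); t to first gridline: x 0.2381, y 2.5500 (then +1.0353 / +3.8637)
    (5,5) via x @ 0.2381
    (4,5) via x @ 1.2734
    (3,5) via x @ 2.3087  # hit
  → r_2 = 2.3087
beam 3: φ=0°, α=240°
  direction (-0.5000, -0.8660); cell (6,5); t to first gridline: x 0.4600, y 0.7621 (then +2.0000 / +1.1547)
    (5,5) via x @ 0.4600
    (5,4) via y @ 0.7621
    (5,3) via y @ 1.9168
    (4,3) via x @ 2.4600
    (4,2) via y @ 3.0715
    (4,1) via y @ 4.2262
    (3,1) via x @ 4.4600  # hit
  → r_3 = 4.4600
beam 4: φ=45°, α=285°
  direction (0.2588, -0.9659); cell (6,5); t to first gridline: x 2.9751, y 0.6833 (then +3.8637 / +1.0353)
    (6,4) via y @ 0.6833
    (6,3) via y @ 1.7186
    (6,2) via y @ 2.7538
    (7,2) via x @ 2.9751  # hit
  → r_4 = 2.9751
beam 5: φ=90°, α=330°
  direction (0.8660, -0.5000); cell (6,5); t to first gridline: x 0.8891, y 1.3200 (then +1.1547 / +2.0000)
    (7,5) via x @ 0.8891  # hit
  → r_5 = 0.8891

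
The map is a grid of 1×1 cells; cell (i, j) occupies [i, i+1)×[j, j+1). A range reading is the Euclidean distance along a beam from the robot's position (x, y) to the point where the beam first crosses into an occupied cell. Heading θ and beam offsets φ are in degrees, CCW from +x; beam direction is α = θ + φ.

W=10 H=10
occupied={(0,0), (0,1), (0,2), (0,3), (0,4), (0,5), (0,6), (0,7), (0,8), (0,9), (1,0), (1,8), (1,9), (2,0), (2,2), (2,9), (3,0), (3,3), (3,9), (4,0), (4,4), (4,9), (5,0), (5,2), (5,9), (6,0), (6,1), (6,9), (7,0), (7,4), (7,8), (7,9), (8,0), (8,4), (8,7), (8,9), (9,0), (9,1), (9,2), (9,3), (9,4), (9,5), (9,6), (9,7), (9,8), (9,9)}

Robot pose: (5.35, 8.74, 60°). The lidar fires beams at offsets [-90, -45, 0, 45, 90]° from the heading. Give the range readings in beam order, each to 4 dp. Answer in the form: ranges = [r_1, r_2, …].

beam 1: φ=-90°, α=330°
  cosα=0.8660 sinα=-0.5000 | (5,8) | tMaxX 0.7506 tMaxY 1.4800 | tΔX 1.1547 tΔY 2.0000
    t=0.7506 [x] (6,8)
    t=1.4800 [y] (6,7)
    t=1.9053 [x] (7,7)
    t=3.0600 [x] (8,7) — stop
  → r_1 = 3.0600
beam 2: φ=-45°, α=15°
  cosα=0.9659 sinα=0.2588 | (5,8) | tMaxX 0.6729 tMaxY 1.0046 | tΔX 1.0353 tΔY 3.8637
    t=0.6729 [x] (6,8)
    t=1.0046 [y] (6,9) — stop
  → r_2 = 1.0046
beam 3: φ=0°, α=60°
  cosα=0.5000 sinα=0.8660 | (5,8) | tMaxX 1.3000 tMaxY 0.3002 | tΔX 2.0000 tΔY 1.1547
    t=0.3002 [y] (5,9) — stop
  → r_3 = 0.3002
beam 4: φ=45°, α=105°
  cosα=-0.2588 sinα=0.9659 | (5,8) | tMaxX 1.3523 tMaxY 0.2692 | tΔX 3.8637 tΔY 1.0353
    t=0.2692 [y] (5,9) — stop
  → r_4 = 0.2692
beam 5: φ=90°, α=150°
  cosα=-0.8660 sinα=0.5000 | (5,8) | tMaxX 0.4041 tMaxY 0.5200 | tΔX 1.1547 tΔY 2.0000
    t=0.4041 [x] (4,8)
    t=0.5200 [y] (4,9) — stop
  → r_5 = 0.5200

ranges = [3.0600, 1.0046, 0.3002, 0.2692, 0.5200]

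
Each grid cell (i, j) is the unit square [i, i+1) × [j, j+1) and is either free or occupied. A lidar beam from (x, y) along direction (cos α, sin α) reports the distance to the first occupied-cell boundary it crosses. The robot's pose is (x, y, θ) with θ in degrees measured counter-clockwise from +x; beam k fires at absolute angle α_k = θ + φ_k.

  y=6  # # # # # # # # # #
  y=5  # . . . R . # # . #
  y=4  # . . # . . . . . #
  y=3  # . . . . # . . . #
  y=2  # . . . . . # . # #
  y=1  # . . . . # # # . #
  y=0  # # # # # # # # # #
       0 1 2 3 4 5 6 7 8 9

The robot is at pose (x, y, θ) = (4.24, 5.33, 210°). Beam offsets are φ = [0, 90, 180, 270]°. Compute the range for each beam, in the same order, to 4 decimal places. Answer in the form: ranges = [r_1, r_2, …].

beam 1: φ=0°, α=210°
  d=(-0.8660,-0.5000)  start (4,5)  tX=0.2771 tY=0.6600  stride 1/|dx|=1.1547 1/|dy|=2.0000
    cross x-line → (3,5), t=0.2771
    cross y-line → (3,4), t=0.6600 (wall)
  → r_1 = 0.6600
beam 2: φ=90°, α=300°
  d=(0.5000,-0.8660)  start (4,5)  tX=1.5200 tY=0.3811  stride 1/|dx|=2.0000 1/|dy|=1.1547
    cross y-line → (4,4), t=0.3811
    cross x-line → (5,4), t=1.5200
    cross y-line → (5,3), t=1.5358 (wall)
  → r_2 = 1.5358
beam 3: φ=180°, α=30°
  d=(0.8660,0.5000)  start (4,5)  tX=0.8776 tY=1.3400  stride 1/|dx|=1.1547 1/|dy|=2.0000
    cross x-line → (5,5), t=0.8776
    cross y-line → (5,6), t=1.3400 (wall)
  → r_3 = 1.3400
beam 4: φ=270°, α=120°
  d=(-0.5000,0.8660)  start (4,5)  tX=0.4800 tY=0.7736  stride 1/|dx|=2.0000 1/|dy|=1.1547
    cross x-line → (3,5), t=0.4800
    cross y-line → (3,6), t=0.7736 (wall)
  → r_4 = 0.7736

ranges = [0.6600, 1.5358, 1.3400, 0.7736]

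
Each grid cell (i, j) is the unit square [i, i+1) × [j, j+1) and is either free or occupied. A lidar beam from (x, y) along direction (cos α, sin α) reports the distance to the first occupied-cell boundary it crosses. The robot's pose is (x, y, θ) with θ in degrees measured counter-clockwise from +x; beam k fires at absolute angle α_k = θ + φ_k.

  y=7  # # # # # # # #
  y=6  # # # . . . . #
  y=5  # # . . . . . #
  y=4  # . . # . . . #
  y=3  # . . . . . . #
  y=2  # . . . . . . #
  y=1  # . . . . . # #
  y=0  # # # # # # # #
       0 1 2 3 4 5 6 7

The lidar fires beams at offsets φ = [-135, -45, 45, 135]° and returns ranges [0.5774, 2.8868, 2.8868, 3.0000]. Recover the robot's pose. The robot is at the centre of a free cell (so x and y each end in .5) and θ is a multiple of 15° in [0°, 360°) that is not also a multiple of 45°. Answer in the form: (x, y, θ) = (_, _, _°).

(x, y, θ) = (3.5, 3.5, 195°)

The pose lattice has 31·16 = 496 candidates. Test each by forward raycasting.
  (6.5, 2.5, 15°): beam 2 = 0.5774 ≠ 2.8868 ✗
  (2.5, 5.5, 300°): beam 1 = 0.5176 ≠ 0.5774 ✗
  (3.5, 2.5, 105°): beam 1 = 2.8868 ≠ 0.5774 ✗
  (2.5, 2.5, 165°): beam 1 = 5.1962 ≠ 0.5774 ✗
  …
  (3.5, 3.5, 195°): r_1=0.5774, r_2=2.8868, r_3=2.8868, r_4=3.0000 — all match ✓
Only this pose fits every beam.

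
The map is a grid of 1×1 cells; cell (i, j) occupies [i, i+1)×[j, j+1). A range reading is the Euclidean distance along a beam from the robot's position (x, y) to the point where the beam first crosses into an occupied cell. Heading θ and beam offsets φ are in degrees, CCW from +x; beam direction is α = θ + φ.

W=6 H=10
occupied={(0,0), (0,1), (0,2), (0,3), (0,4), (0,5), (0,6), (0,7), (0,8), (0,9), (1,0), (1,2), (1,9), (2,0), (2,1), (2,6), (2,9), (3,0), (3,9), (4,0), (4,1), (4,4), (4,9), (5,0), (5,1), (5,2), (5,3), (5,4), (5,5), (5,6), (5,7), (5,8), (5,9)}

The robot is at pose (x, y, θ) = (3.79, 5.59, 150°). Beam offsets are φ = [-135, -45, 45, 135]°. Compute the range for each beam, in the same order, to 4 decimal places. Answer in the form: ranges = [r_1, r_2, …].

ranges = [1.2527, 3.5303, 2.8884, 0.8114]

beam 1: φ=-135°, α=15°
  cosα=0.9659 sinα=0.2588 | (3,5) | tMaxX 0.2174 tMaxY 1.5841 | tΔX 1.0353 tΔY 3.8637
    t=0.2174 [x] (4,5)
    t=1.2527 [x] (5,5) — stop
  → r_1 = 1.2527
beam 2: φ=-45°, α=105°
  cosα=-0.2588 sinα=0.9659 | (3,5) | tMaxX 3.0523 tMaxY 0.4245 | tΔX 3.8637 tΔY 1.0353
    t=0.4245 [y] (3,6)
    t=1.4597 [y] (3,7)
    t=2.4950 [y] (3,8)
    t=3.0523 [x] (2,8)
    t=3.5303 [y] (2,9) — stop
  → r_2 = 3.5303
beam 3: φ=45°, α=195°
  cosα=-0.9659 sinα=-0.2588 | (3,5) | tMaxX 0.8179 tMaxY 2.2796 | tΔX 1.0353 tΔY 3.8637
    t=0.8179 [x] (2,5)
    t=1.8531 [x] (1,5)
    t=2.2796 [y] (1,4)
    t=2.8884 [x] (0,4) — stop
  → r_3 = 2.8884
beam 4: φ=135°, α=285°
  cosα=0.2588 sinα=-0.9659 | (3,5) | tMaxX 0.8114 tMaxY 0.6108 | tΔX 3.8637 tΔY 1.0353
    t=0.6108 [y] (3,4)
    t=0.8114 [x] (4,4) — stop
  → r_4 = 0.8114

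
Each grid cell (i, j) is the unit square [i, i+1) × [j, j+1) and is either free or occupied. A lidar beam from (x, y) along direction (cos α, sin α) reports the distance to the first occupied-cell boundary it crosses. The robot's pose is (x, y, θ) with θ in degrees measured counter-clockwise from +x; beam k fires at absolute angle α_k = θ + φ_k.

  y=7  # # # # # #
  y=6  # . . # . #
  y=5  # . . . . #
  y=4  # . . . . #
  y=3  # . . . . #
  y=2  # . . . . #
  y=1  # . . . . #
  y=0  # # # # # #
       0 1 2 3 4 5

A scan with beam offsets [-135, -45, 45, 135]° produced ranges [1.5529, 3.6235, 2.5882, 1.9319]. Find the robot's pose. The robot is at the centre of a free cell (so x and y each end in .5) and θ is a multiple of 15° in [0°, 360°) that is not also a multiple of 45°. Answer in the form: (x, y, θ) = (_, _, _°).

(x, y, θ) = (2.5, 4.5, 300°)

The pose lattice has 23·16 = 368 candidates. Test each by forward raycasting.
  (2.5, 4.5, 15°): beam 1 = 3.0000 ≠ 1.5529 ✗
  (4.5, 2.5, 285°): beam 1 = 4.0415 ≠ 1.5529 ✗
  (2.5, 1.5, 240°): beam 1 = 5.6940 ≠ 1.5529 ✗
  (2.5, 2.5, 255°): beam 1 = 3.0000 ≠ 1.5529 ✗
  …
  (2.5, 4.5, 300°): r_1=1.5529, r_2=3.6235, r_3=2.5882, r_4=1.9319 — all match ✓
Unique over the lattice → pose = (2.5, 4.5, 300°).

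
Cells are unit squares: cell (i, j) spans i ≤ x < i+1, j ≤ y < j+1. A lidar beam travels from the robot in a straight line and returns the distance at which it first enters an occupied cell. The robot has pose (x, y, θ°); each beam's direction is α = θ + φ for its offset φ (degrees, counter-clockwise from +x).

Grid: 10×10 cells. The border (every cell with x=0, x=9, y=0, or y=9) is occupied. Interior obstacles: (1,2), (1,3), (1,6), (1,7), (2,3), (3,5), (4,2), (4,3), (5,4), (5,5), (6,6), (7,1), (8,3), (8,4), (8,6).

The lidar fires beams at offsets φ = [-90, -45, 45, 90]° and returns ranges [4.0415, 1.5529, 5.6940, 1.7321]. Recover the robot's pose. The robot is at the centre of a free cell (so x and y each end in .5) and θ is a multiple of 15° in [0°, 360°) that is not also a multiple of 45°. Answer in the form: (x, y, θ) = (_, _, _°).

(x, y, θ) = (3.5, 7.5, 330°)

Enumerate (i+0.5, j+0.5, θ) over the 49 free cells and 16 admissible headings. For each, cast all 4 beams and compare to the given ranges.
  (3.5, 7.5, 285°): beam 1 = 1.5529 ≠ 4.0415 ✗
  (3.5, 6.5, 330°): beam 1 = 0.5774 ≠ 4.0415 ✗
  (3.5, 1.5, 210°): beam 1 = 1.7321 ≠ 4.0415 ✗
  (6.5, 1.5, 330°): beam 1 = 0.5774 ≠ 4.0415 ✗
  (6.5, 4.5, 240°): beam 1 = 0.5774 ≠ 4.0415 ✗
  …
  (3.5, 7.5, 330°): r_1=4.0415, r_2=1.5529, r_3=5.6940, r_4=1.7321 — all match ✓
Only this pose fits every beam.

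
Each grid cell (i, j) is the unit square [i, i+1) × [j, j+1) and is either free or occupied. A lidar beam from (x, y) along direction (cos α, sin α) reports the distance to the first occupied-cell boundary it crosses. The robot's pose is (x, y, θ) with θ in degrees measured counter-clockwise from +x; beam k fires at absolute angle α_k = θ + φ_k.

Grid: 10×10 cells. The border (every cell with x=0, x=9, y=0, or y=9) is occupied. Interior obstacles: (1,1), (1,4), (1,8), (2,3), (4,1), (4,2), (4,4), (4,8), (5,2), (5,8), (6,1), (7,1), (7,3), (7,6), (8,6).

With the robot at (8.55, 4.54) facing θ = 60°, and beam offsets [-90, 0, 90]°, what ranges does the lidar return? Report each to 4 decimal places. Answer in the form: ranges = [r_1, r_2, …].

beam 1: φ=-90°, α=330°
  direction (0.8660, -0.5000); cell (8,4); t to first gridline: x 0.5196, y 1.0800 (then +1.1547 / +2.0000)
    (9,4) via x @ 0.5196  # hit
  → r_1 = 0.5196
beam 2: φ=0°, α=60°
  direction (0.5000, 0.8660); cell (8,4); t to first gridline: x 0.9000, y 0.5312 (then +2.0000 / +1.1547)
    (8,5) via y @ 0.5312
    (9,5) via x @ 0.9000  # hit
  → r_2 = 0.9000
beam 3: φ=90°, α=150°
  direction (-0.8660, 0.5000); cell (8,4); t to first gridline: x 0.6351, y 0.9200 (then +1.1547 / +2.0000)
    (7,4) via x @ 0.6351
    (7,5) via y @ 0.9200
    (6,5) via x @ 1.7898
    (6,6) via y @ 2.9200
    (5,6) via x @ 2.9445
    (4,6) via x @ 4.0992
    (4,7) via y @ 4.9200
    (3,7) via x @ 5.2539
    (2,7) via x @ 6.4086
    (2,8) via y @ 6.9200
    (1,8) via x @ 7.5633  # hit
  → r_3 = 7.5633

ranges = [0.5196, 0.9000, 7.5633]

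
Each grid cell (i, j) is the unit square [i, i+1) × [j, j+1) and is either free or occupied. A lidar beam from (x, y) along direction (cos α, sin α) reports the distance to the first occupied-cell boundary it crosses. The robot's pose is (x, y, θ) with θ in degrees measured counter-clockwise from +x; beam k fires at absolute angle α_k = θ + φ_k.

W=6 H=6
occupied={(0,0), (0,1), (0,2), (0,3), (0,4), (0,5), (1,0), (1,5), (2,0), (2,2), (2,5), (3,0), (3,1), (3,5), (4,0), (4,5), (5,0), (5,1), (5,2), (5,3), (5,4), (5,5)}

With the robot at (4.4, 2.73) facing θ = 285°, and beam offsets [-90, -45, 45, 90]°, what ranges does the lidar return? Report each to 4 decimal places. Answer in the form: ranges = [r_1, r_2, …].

ranges = [1.4494, 0.8429, 0.6928, 0.6212]

beam 1: φ=-90°, α=195°
  dir = (cos 195°, sin 195°) = (-0.9659, -0.2588); from cell (4,2)
  next x-line at t=0.4141, next y-line at t=2.8205; Δt_x=1.0353, Δt_y=3.8637
    x: enter (3,2) at t=0.4141
    x: enter (2,2) at t=1.4494 ← occupied
  → r_1 = 1.4494
beam 2: φ=-45°, α=240°
  dir = (cos 240°, sin 240°) = (-0.5000, -0.8660); from cell (4,2)
  next x-line at t=0.8000, next y-line at t=0.8429; Δt_x=2.0000, Δt_y=1.1547
    x: enter (3,2) at t=0.8000
    y: enter (3,1) at t=0.8429 ← occupied
  → r_2 = 0.8429
beam 3: φ=45°, α=330°
  dir = (cos 330°, sin 330°) = (0.8660, -0.5000); from cell (4,2)
  next x-line at t=0.6928, next y-line at t=1.4600; Δt_x=1.1547, Δt_y=2.0000
    x: enter (5,2) at t=0.6928 ← occupied
  → r_3 = 0.6928
beam 4: φ=90°, α=15°
  dir = (cos 15°, sin 15°) = (0.9659, 0.2588); from cell (4,2)
  next x-line at t=0.6212, next y-line at t=1.0432; Δt_x=1.0353, Δt_y=3.8637
    x: enter (5,2) at t=0.6212 ← occupied
  → r_4 = 0.6212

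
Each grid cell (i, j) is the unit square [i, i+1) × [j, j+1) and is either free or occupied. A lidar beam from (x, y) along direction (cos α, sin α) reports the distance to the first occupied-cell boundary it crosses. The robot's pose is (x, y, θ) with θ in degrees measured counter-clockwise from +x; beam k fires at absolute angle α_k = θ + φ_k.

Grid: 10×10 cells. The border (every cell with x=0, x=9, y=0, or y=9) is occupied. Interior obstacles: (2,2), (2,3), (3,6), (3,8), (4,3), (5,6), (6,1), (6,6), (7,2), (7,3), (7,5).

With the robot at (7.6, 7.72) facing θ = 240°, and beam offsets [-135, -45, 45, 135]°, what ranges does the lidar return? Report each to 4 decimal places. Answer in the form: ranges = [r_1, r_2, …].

beam 1: φ=-135°, α=105°
  dir = (cos 105°, sin 105°) = (-0.2588, 0.9659); from cell (7,7)
  next x-line at t=2.3182, next y-line at t=0.2899; Δt_x=3.8637, Δt_y=1.0353
    y: enter (7,8) at t=0.2899
    y: enter (7,9) at t=1.3252 ← occupied
  → r_1 = 1.3252
beam 2: φ=-45°, α=195°
  dir = (cos 195°, sin 195°) = (-0.9659, -0.2588); from cell (7,7)
  next x-line at t=0.6212, next y-line at t=2.7819; Δt_x=1.0353, Δt_y=3.8637
    x: enter (6,7) at t=0.6212
    x: enter (5,7) at t=1.6564
    x: enter (4,7) at t=2.6917
    y: enter (4,6) at t=2.7819
    x: enter (3,6) at t=3.7270 ← occupied
  → r_2 = 3.7270
beam 3: φ=45°, α=285°
  dir = (cos 285°, sin 285°) = (0.2588, -0.9659); from cell (7,7)
  next x-line at t=1.5455, next y-line at t=0.7454; Δt_x=3.8637, Δt_y=1.0353
    y: enter (7,6) at t=0.7454
    x: enter (8,6) at t=1.5455
    y: enter (8,5) at t=1.7807
    y: enter (8,4) at t=2.8160
    y: enter (8,3) at t=3.8512
    y: enter (8,2) at t=4.8865
    x: enter (9,2) at t=5.4092 ← occupied
  → r_3 = 5.4092
beam 4: φ=135°, α=15°
  dir = (cos 15°, sin 15°) = (0.9659, 0.2588); from cell (7,7)
  next x-line at t=0.4141, next y-line at t=1.0818; Δt_x=1.0353, Δt_y=3.8637
    x: enter (8,7) at t=0.4141
    y: enter (8,8) at t=1.0818
    x: enter (9,8) at t=1.4494 ← occupied
  → r_4 = 1.4494

ranges = [1.3252, 3.7270, 5.4092, 1.4494]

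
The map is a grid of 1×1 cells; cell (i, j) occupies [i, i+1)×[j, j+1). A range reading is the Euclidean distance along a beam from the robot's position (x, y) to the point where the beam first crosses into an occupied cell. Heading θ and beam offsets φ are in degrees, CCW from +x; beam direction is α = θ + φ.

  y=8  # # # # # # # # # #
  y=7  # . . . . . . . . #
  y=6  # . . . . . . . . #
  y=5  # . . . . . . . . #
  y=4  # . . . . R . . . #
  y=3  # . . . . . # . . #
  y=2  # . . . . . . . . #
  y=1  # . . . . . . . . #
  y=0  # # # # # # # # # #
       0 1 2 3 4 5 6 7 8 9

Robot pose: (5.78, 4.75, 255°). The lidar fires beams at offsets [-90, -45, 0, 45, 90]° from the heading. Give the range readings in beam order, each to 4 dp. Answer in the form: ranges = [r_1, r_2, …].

ranges = [4.9486, 5.5195, 3.8823, 0.8660, 3.3336]

beam 1: φ=-90°, α=165°
  dir = (cos 165°, sin 165°) = (-0.9659, 0.2588); from cell (5,4)
  next x-line at t=0.8075, next y-line at t=0.9659; Δt_x=1.0353, Δt_y=3.8637
    x: enter (4,4) at t=0.8075
    y: enter (4,5) at t=0.9659
    x: enter (3,5) at t=1.8428
    x: enter (2,5) at t=2.8781
    x: enter (1,5) at t=3.9133
    y: enter (1,6) at t=4.8296
    x: enter (0,6) at t=4.9486 ← occupied
  → r_1 = 4.9486
beam 2: φ=-45°, α=210°
  dir = (cos 210°, sin 210°) = (-0.8660, -0.5000); from cell (5,4)
  next x-line at t=0.9007, next y-line at t=1.5000; Δt_x=1.1547, Δt_y=2.0000
    x: enter (4,4) at t=0.9007
    y: enter (4,3) at t=1.5000
    x: enter (3,3) at t=2.0554
    x: enter (2,3) at t=3.2101
    y: enter (2,2) at t=3.5000
    x: enter (1,2) at t=4.3648
    y: enter (1,1) at t=5.5000
    x: enter (0,1) at t=5.5195 ← occupied
  → r_2 = 5.5195
beam 3: φ=0°, α=255°
  dir = (cos 255°, sin 255°) = (-0.2588, -0.9659); from cell (5,4)
  next x-line at t=3.0137, next y-line at t=0.7765; Δt_x=3.8637, Δt_y=1.0353
    y: enter (5,3) at t=0.7765
    y: enter (5,2) at t=1.8117
    y: enter (5,1) at t=2.8470
    x: enter (4,1) at t=3.0137
    y: enter (4,0) at t=3.8823 ← occupied
  → r_3 = 3.8823
beam 4: φ=45°, α=300°
  dir = (cos 300°, sin 300°) = (0.5000, -0.8660); from cell (5,4)
  next x-line at t=0.4400, next y-line at t=0.8660; Δt_x=2.0000, Δt_y=1.1547
    x: enter (6,4) at t=0.4400
    y: enter (6,3) at t=0.8660 ← occupied
  → r_4 = 0.8660
beam 5: φ=90°, α=345°
  dir = (cos 345°, sin 345°) = (0.9659, -0.2588); from cell (5,4)
  next x-line at t=0.2278, next y-line at t=2.8978; Δt_x=1.0353, Δt_y=3.8637
    x: enter (6,4) at t=0.2278
    x: enter (7,4) at t=1.2630
    x: enter (8,4) at t=2.2983
    y: enter (8,3) at t=2.8978
    x: enter (9,3) at t=3.3336 ← occupied
  → r_5 = 3.3336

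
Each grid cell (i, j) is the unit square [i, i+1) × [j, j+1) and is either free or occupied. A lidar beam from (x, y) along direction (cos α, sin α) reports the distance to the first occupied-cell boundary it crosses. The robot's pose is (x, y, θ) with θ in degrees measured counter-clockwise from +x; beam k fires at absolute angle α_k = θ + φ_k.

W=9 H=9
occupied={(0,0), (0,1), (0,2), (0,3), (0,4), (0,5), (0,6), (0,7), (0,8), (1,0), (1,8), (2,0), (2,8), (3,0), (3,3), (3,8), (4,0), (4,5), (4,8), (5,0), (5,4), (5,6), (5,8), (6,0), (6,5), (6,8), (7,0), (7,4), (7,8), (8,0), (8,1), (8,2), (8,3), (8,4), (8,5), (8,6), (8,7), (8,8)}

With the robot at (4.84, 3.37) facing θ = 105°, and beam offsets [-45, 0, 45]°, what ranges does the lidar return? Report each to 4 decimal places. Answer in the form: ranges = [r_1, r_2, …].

beam 1: φ=-45°, α=60°
  cosα=0.5000 sinα=0.8660 | (4,3) | tMaxX 0.3200 tMaxY 0.7275 | tΔX 2.0000 tΔY 1.1547
    t=0.3200 [x] (5,3)
    t=0.7275 [y] (5,4) — stop
  → r_1 = 0.7275
beam 2: φ=0°, α=105°
  cosα=-0.2588 sinα=0.9659 | (4,3) | tMaxX 3.2455 tMaxY 0.6522 | tΔX 3.8637 tΔY 1.0353
    t=0.6522 [y] (4,4)
    t=1.6875 [y] (4,5) — stop
  → r_2 = 1.6875
beam 3: φ=45°, α=150°
  cosα=-0.8660 sinα=0.5000 | (4,3) | tMaxX 0.9699 tMaxY 1.2600 | tΔX 1.1547 tΔY 2.0000
    t=0.9699 [x] (3,3) — stop
  → r_3 = 0.9699

ranges = [0.7275, 1.6875, 0.9699]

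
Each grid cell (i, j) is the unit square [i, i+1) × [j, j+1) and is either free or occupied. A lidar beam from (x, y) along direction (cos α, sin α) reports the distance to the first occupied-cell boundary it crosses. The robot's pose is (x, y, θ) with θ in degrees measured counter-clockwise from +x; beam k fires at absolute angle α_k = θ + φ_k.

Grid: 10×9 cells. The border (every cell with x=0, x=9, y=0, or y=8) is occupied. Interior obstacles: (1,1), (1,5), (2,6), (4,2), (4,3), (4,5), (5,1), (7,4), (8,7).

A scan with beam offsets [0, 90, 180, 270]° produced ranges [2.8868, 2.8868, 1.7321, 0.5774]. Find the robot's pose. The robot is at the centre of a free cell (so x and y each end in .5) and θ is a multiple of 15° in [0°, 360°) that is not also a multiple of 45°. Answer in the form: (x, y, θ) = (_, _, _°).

(x, y, θ) = (7.5, 3.5, 210°)

Enumerate (i+0.5, j+0.5, θ) over the 47 free cells and 16 admissible headings. For each, cast all 4 beams and compare to the given ranges.
  (1.5, 7.5, 150°): beam 1 = 0.5774 ≠ 2.8868 ✗
  (2.5, 3.5, 210°): beam 1 = 1.7321 ≠ 2.8868 ✗
  (7.5, 7.5, 255°): beam 1 = 5.7956 ≠ 2.8868 ✗
  (2.5, 2.5, 30°): beam 1 = 1.7321 ≠ 2.8868 ✗
  (3.5, 4.5, 285°): beam 1 = 1.9319 ≠ 2.8868 ✗
  …
  (7.5, 3.5, 210°): r_1=2.8868, r_2=2.8868, r_3=1.7321, r_4=0.5774 — all match ✓
Only this pose fits every beam.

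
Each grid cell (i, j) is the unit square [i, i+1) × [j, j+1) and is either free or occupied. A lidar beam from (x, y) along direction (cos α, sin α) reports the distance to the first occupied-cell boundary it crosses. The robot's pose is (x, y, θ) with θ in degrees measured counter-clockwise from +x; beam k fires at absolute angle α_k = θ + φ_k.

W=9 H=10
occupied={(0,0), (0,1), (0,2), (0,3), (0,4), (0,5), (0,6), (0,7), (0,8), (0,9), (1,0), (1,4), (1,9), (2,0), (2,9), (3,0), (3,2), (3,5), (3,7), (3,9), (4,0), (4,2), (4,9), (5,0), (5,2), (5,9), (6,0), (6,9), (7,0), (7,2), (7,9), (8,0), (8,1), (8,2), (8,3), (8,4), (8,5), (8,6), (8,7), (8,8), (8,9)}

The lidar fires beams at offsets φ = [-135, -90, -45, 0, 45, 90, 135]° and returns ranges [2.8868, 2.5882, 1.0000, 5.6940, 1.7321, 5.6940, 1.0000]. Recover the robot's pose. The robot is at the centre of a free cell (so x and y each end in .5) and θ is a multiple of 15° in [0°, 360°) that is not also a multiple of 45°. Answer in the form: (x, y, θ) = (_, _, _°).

(x, y, θ) = (2.5, 3.5, 15°)

Candidates: 49 free-cell centres × 16 headings = 784 poses. Raycast each; keep the one whose scan matches to 4 dp.
  (4.5, 5.5, 60°): beam 1 = 2.5882 ≠ 2.8868 ✗
  (5.5, 4.5, 345°): beam 1 = 5.1962 ≠ 2.8868 ✗
  (3.5, 1.5, 195°): beam 1 = 0.5774 ≠ 2.8868 ✗
  (6.5, 1.5, 300°): beam 1 = 1.9319 ≠ 2.8868 ✗
  …
  (2.5, 3.5, 15°): r_1=2.8868, r_2=2.5882, r_3=1.0000, r_4=5.6940, r_5=1.7321, r_6=5.6940, r_7=1.0000 — all match ✓
Only this pose fits every beam.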